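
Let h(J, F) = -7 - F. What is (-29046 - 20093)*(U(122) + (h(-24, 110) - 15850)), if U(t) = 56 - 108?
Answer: 787157641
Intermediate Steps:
U(t) = -52
(-29046 - 20093)*(U(122) + (h(-24, 110) - 15850)) = (-29046 - 20093)*(-52 + ((-7 - 1*110) - 15850)) = -49139*(-52 + ((-7 - 110) - 15850)) = -49139*(-52 + (-117 - 15850)) = -49139*(-52 - 15967) = -49139*(-16019) = 787157641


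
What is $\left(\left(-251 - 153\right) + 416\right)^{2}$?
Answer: $144$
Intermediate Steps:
$\left(\left(-251 - 153\right) + 416\right)^{2} = \left(-404 + 416\right)^{2} = 12^{2} = 144$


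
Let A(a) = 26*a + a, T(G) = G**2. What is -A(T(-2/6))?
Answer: -3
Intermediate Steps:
A(a) = 27*a
-A(T(-2/6)) = -27*(-2/6)**2 = -27*(-2*1/6)**2 = -27*(-1/3)**2 = -27/9 = -1*3 = -3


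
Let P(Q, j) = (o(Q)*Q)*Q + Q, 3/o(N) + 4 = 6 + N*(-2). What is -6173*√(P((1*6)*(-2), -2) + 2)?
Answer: -6173*√1118/13 ≈ -15877.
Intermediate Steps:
o(N) = 3/(2 - 2*N) (o(N) = 3/(-4 + (6 + N*(-2))) = 3/(-4 + (6 - 2*N)) = 3/(2 - 2*N))
P(Q, j) = Q - 3*Q²/(-2 + 2*Q) (P(Q, j) = ((-3/(-2 + 2*Q))*Q)*Q + Q = (-3*Q/(-2 + 2*Q))*Q + Q = -3*Q²/(-2 + 2*Q) + Q = Q - 3*Q²/(-2 + 2*Q))
-6173*√(P((1*6)*(-2), -2) + 2) = -6173*√(((1*6)*(-2))*(-2 - 1*6*(-2))/(2*(-1 + (1*6)*(-2))) + 2) = -6173*√((6*(-2))*(-2 - 6*(-2))/(2*(-1 + 6*(-2))) + 2) = -6173*√((½)*(-12)*(-2 - 1*(-12))/(-1 - 12) + 2) = -6173*√((½)*(-12)*(-2 + 12)/(-13) + 2) = -6173*√((½)*(-12)*(-1/13)*10 + 2) = -6173*√(60/13 + 2) = -6173*√1118/13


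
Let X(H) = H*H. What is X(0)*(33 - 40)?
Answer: 0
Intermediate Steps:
X(H) = H**2
X(0)*(33 - 40) = 0**2*(33 - 40) = 0*(-7) = 0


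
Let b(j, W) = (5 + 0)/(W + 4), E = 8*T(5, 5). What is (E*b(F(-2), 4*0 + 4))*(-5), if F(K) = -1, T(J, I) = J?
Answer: -125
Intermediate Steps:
E = 40 (E = 8*5 = 40)
b(j, W) = 5/(4 + W)
(E*b(F(-2), 4*0 + 4))*(-5) = (40*(5/(4 + (4*0 + 4))))*(-5) = (40*(5/(4 + (0 + 4))))*(-5) = (40*(5/(4 + 4)))*(-5) = (40*(5/8))*(-5) = 25*(-5) = -125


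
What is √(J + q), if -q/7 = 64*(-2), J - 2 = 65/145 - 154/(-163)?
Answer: √20096514337/4727 ≈ 29.990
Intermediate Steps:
J = 16039/4727 (J = 2 + (65/145 - 154/(-163)) = 2 + (65*(1/145) - 154*(-1/163)) = 2 + (13/29 + 154/163) = 2 + 6585/4727 = 16039/4727 ≈ 3.3931)
q = 896 (q = -448*(-2) = -7*(-128) = 896)
√(J + q) = √(16039/4727 + 896) = √(4251431/4727) = √20096514337/4727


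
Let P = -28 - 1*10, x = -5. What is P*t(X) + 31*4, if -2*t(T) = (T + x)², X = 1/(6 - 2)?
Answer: 8843/16 ≈ 552.69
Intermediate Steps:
X = ¼ (X = 1/4 = ¼ ≈ 0.25000)
t(T) = -(-5 + T)²/2 (t(T) = -(T - 5)²/2 = -(-5 + T)²/2)
P = -38 (P = -28 - 10 = -38)
P*t(X) + 31*4 = -(-19)*(-5 + ¼)² + 31*4 = -(-19)*(-19/4)² + 124 = -(-19)*361/16 + 124 = -38*(-361/32) + 124 = 6859/16 + 124 = 8843/16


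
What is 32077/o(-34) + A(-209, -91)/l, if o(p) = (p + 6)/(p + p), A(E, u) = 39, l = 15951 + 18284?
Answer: 18668653888/239645 ≈ 77901.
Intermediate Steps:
l = 34235
o(p) = (6 + p)/(2*p) (o(p) = (6 + p)/((2*p)) = (6 + p)*(1/(2*p)) = (6 + p)/(2*p))
32077/o(-34) + A(-209, -91)/l = 32077/(((½)*(6 - 34)/(-34))) + 39/34235 = 32077/(((½)*(-1/34)*(-28))) + 39*(1/34235) = 32077/(7/17) + 39/34235 = 32077*(17/7) + 39/34235 = 545309/7 + 39/34235 = 18668653888/239645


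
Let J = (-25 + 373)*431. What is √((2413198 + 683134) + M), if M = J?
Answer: 4*√202895 ≈ 1801.8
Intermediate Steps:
J = 149988 (J = 348*431 = 149988)
M = 149988
√((2413198 + 683134) + M) = √((2413198 + 683134) + 149988) = √(3096332 + 149988) = √3246320 = 4*√202895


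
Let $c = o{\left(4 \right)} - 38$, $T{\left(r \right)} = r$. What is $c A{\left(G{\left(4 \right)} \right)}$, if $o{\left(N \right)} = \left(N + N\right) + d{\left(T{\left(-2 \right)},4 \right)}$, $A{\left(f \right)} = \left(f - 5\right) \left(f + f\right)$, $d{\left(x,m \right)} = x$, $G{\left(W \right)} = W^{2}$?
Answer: $-11264$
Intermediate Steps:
$A{\left(f \right)} = 2 f \left(-5 + f\right)$ ($A{\left(f \right)} = \left(-5 + f\right) 2 f = 2 f \left(-5 + f\right)$)
$o{\left(N \right)} = -2 + 2 N$ ($o{\left(N \right)} = \left(N + N\right) - 2 = 2 N - 2 = -2 + 2 N$)
$c = -32$ ($c = \left(-2 + 2 \cdot 4\right) - 38 = \left(-2 + 8\right) - 38 = 6 - 38 = -32$)
$c A{\left(G{\left(4 \right)} \right)} = - 32 \cdot 2 \cdot 4^{2} \left(-5 + 4^{2}\right) = - 32 \cdot 2 \cdot 16 \left(-5 + 16\right) = - 32 \cdot 2 \cdot 16 \cdot 11 = \left(-32\right) 352 = -11264$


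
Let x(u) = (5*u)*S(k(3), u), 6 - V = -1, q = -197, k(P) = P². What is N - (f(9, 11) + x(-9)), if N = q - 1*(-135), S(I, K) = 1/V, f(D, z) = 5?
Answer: -424/7 ≈ -60.571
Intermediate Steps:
V = 7 (V = 6 - 1*(-1) = 6 + 1 = 7)
S(I, K) = ⅐ (S(I, K) = 1/7 = ⅐)
x(u) = 5*u/7 (x(u) = (5*u)*(⅐) = 5*u/7)
N = -62 (N = -197 - 1*(-135) = -197 + 135 = -62)
N - (f(9, 11) + x(-9)) = -62 - (5 + (5/7)*(-9)) = -62 - (5 - 45/7) = -62 - 1*(-10/7) = -62 + 10/7 = -424/7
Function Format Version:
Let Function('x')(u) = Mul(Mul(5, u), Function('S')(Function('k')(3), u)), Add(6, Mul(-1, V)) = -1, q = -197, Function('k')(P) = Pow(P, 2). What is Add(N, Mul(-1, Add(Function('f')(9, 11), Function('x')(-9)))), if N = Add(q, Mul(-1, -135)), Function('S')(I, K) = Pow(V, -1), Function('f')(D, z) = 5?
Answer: Rational(-424, 7) ≈ -60.571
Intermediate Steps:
V = 7 (V = Add(6, Mul(-1, -1)) = Add(6, 1) = 7)
Function('S')(I, K) = Rational(1, 7) (Function('S')(I, K) = Pow(7, -1) = Rational(1, 7))
Function('x')(u) = Mul(Rational(5, 7), u) (Function('x')(u) = Mul(Mul(5, u), Rational(1, 7)) = Mul(Rational(5, 7), u))
N = -62 (N = Add(-197, Mul(-1, -135)) = Add(-197, 135) = -62)
Add(N, Mul(-1, Add(Function('f')(9, 11), Function('x')(-9)))) = Add(-62, Mul(-1, Add(5, Mul(Rational(5, 7), -9)))) = Add(-62, Mul(-1, Add(5, Rational(-45, 7)))) = Add(-62, Mul(-1, Rational(-10, 7))) = Add(-62, Rational(10, 7)) = Rational(-424, 7)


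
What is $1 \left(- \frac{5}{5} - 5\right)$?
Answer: $-6$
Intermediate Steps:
$1 \left(- \frac{5}{5} - 5\right) = 1 \left(\left(-5\right) \frac{1}{5} - 5\right) = 1 \left(-1 - 5\right) = 1 \left(-6\right) = -6$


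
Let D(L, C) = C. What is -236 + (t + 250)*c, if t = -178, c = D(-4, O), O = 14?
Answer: 772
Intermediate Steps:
c = 14
-236 + (t + 250)*c = -236 + (-178 + 250)*14 = -236 + 72*14 = -236 + 1008 = 772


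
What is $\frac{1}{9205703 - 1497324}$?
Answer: $\frac{1}{7708379} \approx 1.2973 \cdot 10^{-7}$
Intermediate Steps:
$\frac{1}{9205703 - 1497324} = \frac{1}{7708379}$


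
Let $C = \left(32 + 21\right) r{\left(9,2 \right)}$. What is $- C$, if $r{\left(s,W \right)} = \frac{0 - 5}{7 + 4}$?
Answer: $\frac{265}{11} \approx 24.091$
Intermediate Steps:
$r{\left(s,W \right)} = - \frac{5}{11}$
$C = - \frac{265}{11}$ ($C = \left(32 + 21\right) \left(- \frac{5}{11}\right) = 53 \left(- \frac{5}{11}\right) = - \frac{265}{11} \approx -24.091$)
$- C = \left(-1\right) \left(- \frac{265}{11}\right) = \frac{265}{11}$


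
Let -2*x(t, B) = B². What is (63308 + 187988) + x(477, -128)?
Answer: 243104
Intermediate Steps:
x(t, B) = -B²/2
(63308 + 187988) + x(477, -128) = (63308 + 187988) - ½*(-128)² = 251296 - ½*16384 = 251296 - 8192 = 243104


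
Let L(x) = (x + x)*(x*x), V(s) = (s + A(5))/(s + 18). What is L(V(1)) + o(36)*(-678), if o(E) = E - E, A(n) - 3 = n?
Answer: 1458/6859 ≈ 0.21257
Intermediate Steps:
A(n) = 3 + n
o(E) = 0
V(s) = (8 + s)/(18 + s) (V(s) = (s + (3 + 5))/(s + 18) = (s + 8)/(18 + s) = (8 + s)/(18 + s))
L(x) = 2*x³ (L(x) = (2*x)*x² = 2*x³)
L(V(1)) + o(36)*(-678) = 2*((8 + 1)/(18 + 1))³ + 0*(-678) = 2*(9/19)³ + 0 = 2*(729/6859) + 0 = 1458/6859 + 0 = 1458/6859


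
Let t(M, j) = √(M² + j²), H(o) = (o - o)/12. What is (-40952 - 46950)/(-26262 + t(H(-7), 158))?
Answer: 43951/13052 ≈ 3.3674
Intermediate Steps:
H(o) = 0 (H(o) = 0*(1/12) = 0)
(-40952 - 46950)/(-26262 + t(H(-7), 158)) = (-40952 - 46950)/(-26262 + √(0² + 158²)) = -87902/(-26262 + √(0 + 24964)) = -87902/(-26262 + √24964) = -87902/(-26262 + 158) = -87902/(-26104) = -87902*(-1/26104) = 43951/13052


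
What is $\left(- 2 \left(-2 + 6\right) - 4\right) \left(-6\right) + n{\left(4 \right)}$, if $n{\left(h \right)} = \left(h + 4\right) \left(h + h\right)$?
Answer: $136$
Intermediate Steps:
$n{\left(h \right)} = 2 h \left(4 + h\right)$ ($n{\left(h \right)} = \left(4 + h\right) 2 h = 2 h \left(4 + h\right)$)
$\left(- 2 \left(-2 + 6\right) - 4\right) \left(-6\right) + n{\left(4 \right)} = \left(- 2 \left(-2 + 6\right) - 4\right) \left(-6\right) + 2 \cdot 4 \left(4 + 4\right) = \left(\left(-2\right) 4 - 4\right) \left(-6\right) + 2 \cdot 4 \cdot 8 = \left(-8 - 4\right) \left(-6\right) + 64 = \left(-12\right) \left(-6\right) + 64 = 72 + 64 = 136$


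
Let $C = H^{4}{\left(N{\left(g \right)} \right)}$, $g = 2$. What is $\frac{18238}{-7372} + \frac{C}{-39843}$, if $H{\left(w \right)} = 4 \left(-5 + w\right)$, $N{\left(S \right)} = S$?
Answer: $- \frac{2571703}{858838} \approx -2.9944$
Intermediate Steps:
$H{\left(w \right)} = -20 + 4 w$
$C = 20736$ ($C = \left(-20 + 4 \cdot 2\right)^{4} = \left(-20 + 8\right)^{4} = \left(-12\right)^{4} = 20736$)
$\frac{18238}{-7372} + \frac{C}{-39843} = \frac{18238}{-7372} + \frac{20736}{-39843} = 18238 \left(- \frac{1}{7372}\right) + 20736 \left(- \frac{1}{39843}\right) = - \frac{9119}{3686} - \frac{2304}{4427} = - \frac{2571703}{858838}$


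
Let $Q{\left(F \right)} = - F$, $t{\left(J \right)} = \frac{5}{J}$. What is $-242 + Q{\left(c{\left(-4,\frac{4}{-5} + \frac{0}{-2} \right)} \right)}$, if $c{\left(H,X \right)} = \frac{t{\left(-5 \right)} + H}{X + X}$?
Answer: $- \frac{1961}{8} \approx -245.13$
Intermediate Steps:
$c{\left(H,X \right)} = \frac{-1 + H}{2 X}$ ($c{\left(H,X \right)} = \frac{\frac{5}{-5} + H}{X + X} = \frac{5 \left(- \frac{1}{5}\right) + H}{2 X} = \left(-1 + H\right) \frac{1}{2 X} = \frac{-1 + H}{2 X}$)
$-242 + Q{\left(c{\left(-4,\frac{4}{-5} + \frac{0}{-2} \right)} \right)} = -242 - \frac{-1 - 4}{2 \left(\frac{4}{-5} + \frac{0}{-2}\right)} = -242 - \frac{1}{2} \frac{1}{4 \left(- \frac{1}{5}\right) + 0 \left(- \frac{1}{2}\right)} \left(-5\right) = -242 - \frac{1}{2} \frac{1}{- \frac{4}{5} + 0} \left(-5\right) = -242 - \frac{1}{2} \frac{1}{- \frac{4}{5}} \left(-5\right) = -242 - \frac{1}{2} \left(- \frac{5}{4}\right) \left(-5\right) = -242 - \frac{25}{8} = - \frac{1961}{8}$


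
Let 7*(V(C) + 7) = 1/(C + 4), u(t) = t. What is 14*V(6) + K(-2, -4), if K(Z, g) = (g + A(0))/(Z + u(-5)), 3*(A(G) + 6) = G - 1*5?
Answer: -1442/15 ≈ -96.133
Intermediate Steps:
A(G) = -23/3 + G/3 (A(G) = -6 + (G - 1*5)/3 = -6 + (G - 5)/3 = -6 + (-5 + G)/3 = -6 + (-5/3 + G/3) = -23/3 + G/3)
V(C) = -7 + 1/(7*(4 + C)) (V(C) = -7 + 1/(7*(C + 4)) = -7 + 1/(7*(4 + C)))
K(Z, g) = (-23/3 + g)/(-5 + Z) (K(Z, g) = (g + (-23/3 + (⅓)*0))/(Z - 5) = (g + (-23/3 + 0))/(-5 + Z) = (g - 23/3)/(-5 + Z) = (-23/3 + g)/(-5 + Z))
14*V(6) + K(-2, -4) = 14*((-195 - 49*6)/(7*(4 + 6))) + (-23/3 - 4)/(-5 - 2) = 14*((⅐)*(-195 - 294)/10) - 35/3/(-7) = 14*((⅐)*(⅒)*(-489)) - ⅐*(-35/3) = 14*(-489/70) + 5/3 = -489/5 + 5/3 = -1442/15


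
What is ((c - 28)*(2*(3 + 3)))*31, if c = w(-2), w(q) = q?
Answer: -11160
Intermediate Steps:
c = -2
((c - 28)*(2*(3 + 3)))*31 = ((-2 - 28)*(2*(3 + 3)))*31 = -60*6*31 = -30*12*31 = -360*31 = -11160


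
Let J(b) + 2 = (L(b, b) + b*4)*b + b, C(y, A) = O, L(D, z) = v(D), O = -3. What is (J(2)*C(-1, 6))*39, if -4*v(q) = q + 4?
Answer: -1521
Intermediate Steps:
v(q) = -1 - q/4 (v(q) = -(q + 4)/4 = -(4 + q)/4 = -1 - q/4)
L(D, z) = -1 - D/4
C(y, A) = -3
J(b) = -2 + b + b*(-1 + 15*b/4) (J(b) = -2 + (((-1 - b/4) + b*4)*b + b) = -2 + (((-1 - b/4) + 4*b)*b + b) = -2 + ((-1 + 15*b/4)*b + b) = -2 + (b*(-1 + 15*b/4) + b) = -2 + (b + b*(-1 + 15*b/4)) = -2 + b + b*(-1 + 15*b/4))
(J(2)*C(-1, 6))*39 = ((-2 + (15/4)*2**2)*(-3))*39 = ((-2 + (15/4)*4)*(-3))*39 = ((-2 + 15)*(-3))*39 = (13*(-3))*39 = -39*39 = -1521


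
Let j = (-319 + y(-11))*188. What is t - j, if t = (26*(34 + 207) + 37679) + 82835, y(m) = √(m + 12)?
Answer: 186564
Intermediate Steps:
y(m) = √(12 + m)
j = -59784 (j = (-319 + √(12 - 11))*188 = (-319 + √1)*188 = (-319 + 1)*188 = -318*188 = -59784)
t = 126780 (t = (26*241 + 37679) + 82835 = (6266 + 37679) + 82835 = 43945 + 82835 = 126780)
t - j = 126780 - 1*(-59784) = 126780 + 59784 = 186564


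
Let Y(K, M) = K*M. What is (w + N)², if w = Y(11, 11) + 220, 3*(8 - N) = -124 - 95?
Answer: 178084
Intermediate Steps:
N = 81 (N = 8 - (-124 - 95)/3 = 8 - ⅓*(-219) = 8 + 73 = 81)
w = 341 (w = 11*11 + 220 = 121 + 220 = 341)
(w + N)² = (341 + 81)² = 422² = 178084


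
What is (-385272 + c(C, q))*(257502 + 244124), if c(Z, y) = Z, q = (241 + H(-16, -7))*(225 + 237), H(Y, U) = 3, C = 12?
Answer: -193256432760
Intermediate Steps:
q = 112728 (q = (241 + 3)*(225 + 237) = 244*462 = 112728)
(-385272 + c(C, q))*(257502 + 244124) = (-385272 + 12)*(257502 + 244124) = -385260*501626 = -193256432760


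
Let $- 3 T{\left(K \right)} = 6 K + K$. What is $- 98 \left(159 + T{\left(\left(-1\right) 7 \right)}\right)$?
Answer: $- \frac{51548}{3} \approx -17183.0$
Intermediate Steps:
$T{\left(K \right)} = - \frac{7 K}{3}$ ($T{\left(K \right)} = - \frac{6 K + K}{3} = - \frac{7 K}{3}$)
$- 98 \left(159 + T{\left(\left(-1\right) 7 \right)}\right) = - 98 \left(159 - \frac{7 \left(\left(-1\right) 7\right)}{3}\right) = - 98 \left(159 - - \frac{49}{3}\right) = - 98 \left(159 + \frac{49}{3}\right) = \left(-98\right) \frac{526}{3} = - \frac{51548}{3}$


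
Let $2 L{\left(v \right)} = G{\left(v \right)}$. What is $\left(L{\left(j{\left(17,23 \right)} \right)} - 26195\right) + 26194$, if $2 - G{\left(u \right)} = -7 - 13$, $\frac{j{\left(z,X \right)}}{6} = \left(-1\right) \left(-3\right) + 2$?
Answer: $10$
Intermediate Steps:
$j{\left(z,X \right)} = 30$ ($j{\left(z,X \right)} = 6 \left(\left(-1\right) \left(-3\right) + 2\right) = 6 \left(3 + 2\right) = 6 \cdot 5 = 30$)
$G{\left(u \right)} = 22$ ($G{\left(u \right)} = 2 - \left(-7 - 13\right) = 2 - -20 = 2 + 20 = 22$)
$L{\left(v \right)} = 11$ ($L{\left(v \right)} = \frac{1}{2} \cdot 22 = 11$)
$\left(L{\left(j{\left(17,23 \right)} \right)} - 26195\right) + 26194 = \left(11 - 26195\right) + 26194 = -26184 + 26194 = 10$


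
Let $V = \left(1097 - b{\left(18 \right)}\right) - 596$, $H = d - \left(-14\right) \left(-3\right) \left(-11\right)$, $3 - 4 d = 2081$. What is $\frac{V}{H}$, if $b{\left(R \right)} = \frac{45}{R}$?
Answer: $- \frac{997}{115} \approx -8.6696$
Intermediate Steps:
$d = - \frac{1039}{2}$ ($d = \frac{3}{4} - \frac{2081}{4} = - \frac{1039}{2} \approx -519.5$)
$H = - \frac{115}{2}$ ($H = - \frac{1039}{2} - \left(-14\right) \left(-3\right) \left(-11\right) = - \frac{1039}{2} - 42 \left(-11\right) = - \frac{1039}{2} - -462 = - \frac{1039}{2} + 462 = - \frac{115}{2} \approx -57.5$)
$V = \frac{997}{2}$ ($V = \left(1097 - \frac{45}{18}\right) - 596 = \left(1097 - 45 \cdot \frac{1}{18}\right) - 596 = \left(1097 - \frac{5}{2}\right) - 596 = \frac{2189}{2} - 596 = \frac{997}{2} \approx 498.5$)
$\frac{V}{H} = \frac{997}{2 \left(- \frac{115}{2}\right)} = \frac{997}{2} \left(- \frac{2}{115}\right) = - \frac{997}{115}$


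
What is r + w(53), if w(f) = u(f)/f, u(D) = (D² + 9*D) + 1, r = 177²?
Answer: 1663724/53 ≈ 31391.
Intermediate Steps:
r = 31329
u(D) = 1 + D² + 9*D
w(f) = (1 + f² + 9*f)/f
r + w(53) = 31329 + (9 + 53 + 1/53) = 31329 + 3287/53 = 1663724/53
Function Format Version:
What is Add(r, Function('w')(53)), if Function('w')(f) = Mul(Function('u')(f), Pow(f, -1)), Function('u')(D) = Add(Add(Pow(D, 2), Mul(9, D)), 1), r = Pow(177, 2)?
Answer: Rational(1663724, 53) ≈ 31391.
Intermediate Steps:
r = 31329
Function('u')(D) = Add(1, Pow(D, 2), Mul(9, D))
Function('w')(f) = Mul(Pow(f, -1), Add(1, Pow(f, 2), Mul(9, f))) (Function('w')(f) = Mul(Add(1, Pow(f, 2), Mul(9, f)), Pow(f, -1)) = Mul(Pow(f, -1), Add(1, Pow(f, 2), Mul(9, f))))
Add(r, Function('w')(53)) = Add(31329, Add(9, 53, Pow(53, -1))) = Add(31329, Add(9, 53, Rational(1, 53))) = Add(31329, Rational(3287, 53)) = Rational(1663724, 53)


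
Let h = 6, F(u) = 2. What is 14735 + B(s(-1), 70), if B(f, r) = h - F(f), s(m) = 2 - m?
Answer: 14739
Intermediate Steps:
B(f, r) = 4 (B(f, r) = 6 - 1*2 = 6 - 2 = 4)
14735 + B(s(-1), 70) = 14735 + 4 = 14739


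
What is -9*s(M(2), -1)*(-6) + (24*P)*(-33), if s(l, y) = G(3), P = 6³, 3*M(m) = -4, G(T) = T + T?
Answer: -170748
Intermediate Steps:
G(T) = 2*T
M(m) = -4/3 (M(m) = (⅓)*(-4) = -4/3)
P = 216
s(l, y) = 6 (s(l, y) = 2*3 = 6)
-9*s(M(2), -1)*(-6) + (24*P)*(-33) = -9*6*(-6) + (24*216)*(-33) = -54*(-6) + 5184*(-33) = 324 - 171072 = -170748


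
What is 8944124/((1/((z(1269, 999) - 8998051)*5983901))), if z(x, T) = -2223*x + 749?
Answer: -632523721106488524236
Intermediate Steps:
z(x, T) = 749 - 2223*x
8944124/((1/((z(1269, 999) - 8998051)*5983901))) = 8944124/((1/(((749 - 2223*1269) - 8998051)*5983901))) = 8944124/(((1/5983901)/((749 - 2820987) - 8998051))) = 8944124/(((1/5983901)/(-2820238 - 8998051))) = 8944124/(((1/5983901)/(-11818289))) = 8944124/((-1/11818289*1/5983901)) = 8944124/(-1/70719471365389) = 8944124*(-70719471365389) = -632523721106488524236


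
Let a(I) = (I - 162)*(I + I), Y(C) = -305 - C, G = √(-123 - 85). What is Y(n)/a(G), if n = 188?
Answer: 493*√13/(208*(2*√13 + 81*I)) ≈ 0.0093188 - 0.10467*I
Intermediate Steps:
G = 4*I*√13 (G = √(-208) = 4*I*√13 ≈ 14.422*I)
a(I) = 2*I*(-162 + I) (a(I) = (-162 + I)*(2*I) = 2*I*(-162 + I))
Y(n)/a(G) = (-305 - 1*188)/((2*(4*I*√13)*(-162 + 4*I*√13))) = (-305 - 188)/((8*I*√13*(-162 + 4*I*√13))) = -(-493)*I*√13/(104*(-162 + 4*I*√13)) = 493*I*√13/(104*(-162 + 4*I*√13))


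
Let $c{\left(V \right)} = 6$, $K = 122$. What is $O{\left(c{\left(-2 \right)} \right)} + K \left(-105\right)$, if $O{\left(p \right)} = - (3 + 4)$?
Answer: $-12817$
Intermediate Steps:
$O{\left(p \right)} = -7$ ($O{\left(p \right)} = \left(-1\right) 7 = -7$)
$O{\left(c{\left(-2 \right)} \right)} + K \left(-105\right) = -7 + 122 \left(-105\right) = -7 - 12810 = -12817$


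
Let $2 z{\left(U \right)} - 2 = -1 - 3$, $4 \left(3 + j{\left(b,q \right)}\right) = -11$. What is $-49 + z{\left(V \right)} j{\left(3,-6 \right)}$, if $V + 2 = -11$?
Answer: $- \frac{173}{4} \approx -43.25$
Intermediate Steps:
$V = -13$ ($V = -2 - 11 = -13$)
$j{\left(b,q \right)} = - \frac{23}{4}$ ($j{\left(b,q \right)} = -3 + \frac{1}{4} \left(-11\right) = -3 - \frac{11}{4} = - \frac{23}{4}$)
$z{\left(U \right)} = -1$ ($z{\left(U \right)} = 1 + \frac{-1 - 3}{2} = 1 + \frac{1}{2} \left(-4\right) = 1 - 2 = -1$)
$-49 + z{\left(V \right)} j{\left(3,-6 \right)} = -49 - - \frac{23}{4} = -49 + \frac{23}{4} = - \frac{173}{4}$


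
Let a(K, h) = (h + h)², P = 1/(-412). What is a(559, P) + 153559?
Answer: 6516429725/42436 ≈ 1.5356e+5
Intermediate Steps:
P = -1/412 ≈ -0.0024272
a(K, h) = 4*h² (a(K, h) = (2*h)² = 4*h²)
a(559, P) + 153559 = 4*(-1/412)² + 153559 = 4*(1/169744) + 153559 = 1/42436 + 153559 = 6516429725/42436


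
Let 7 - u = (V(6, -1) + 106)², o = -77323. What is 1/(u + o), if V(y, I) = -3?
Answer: -1/87925 ≈ -1.1373e-5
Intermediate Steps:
u = -10602 (u = 7 - (-3 + 106)² = 7 - 1*103² = 7 - 1*10609 = 7 - 10609 = -10602)
1/(u + o) = 1/(-10602 - 77323) = 1/(-87925) = -1/87925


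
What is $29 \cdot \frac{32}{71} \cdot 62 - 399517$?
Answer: $- \frac{28308171}{71} \approx -3.9871 \cdot 10^{5}$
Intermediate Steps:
$29 \cdot \frac{32}{71} \cdot 62 - 399517 = \frac{928}{71} \cdot 62 - 399517 = \frac{57536}{71} - 399517 = - \frac{28308171}{71}$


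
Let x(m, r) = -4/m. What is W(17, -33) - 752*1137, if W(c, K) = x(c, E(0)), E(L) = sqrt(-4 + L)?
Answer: -14535412/17 ≈ -8.5502e+5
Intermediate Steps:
W(c, K) = -4/c
W(17, -33) - 752*1137 = -4/17 - 752*1137 = -4*1/17 - 855024 = -4/17 - 855024 = -14535412/17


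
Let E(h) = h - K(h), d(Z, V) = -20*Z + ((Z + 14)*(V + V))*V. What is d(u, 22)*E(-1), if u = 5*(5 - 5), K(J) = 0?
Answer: -13552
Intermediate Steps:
u = 0 (u = 5*0 = 0)
d(Z, V) = -20*Z + 2*V**2*(14 + Z) (d(Z, V) = -20*Z + ((14 + Z)*(2*V))*V = -20*Z + (2*V*(14 + Z))*V = -20*Z + 2*V**2*(14 + Z))
E(h) = h (E(h) = h - 1*0 = h + 0 = h)
d(u, 22)*E(-1) = (-20*0 + 28*22**2 + 2*0*22**2)*(-1) = (0 + 28*484 + 2*0*484)*(-1) = (0 + 13552 + 0)*(-1) = 13552*(-1) = -13552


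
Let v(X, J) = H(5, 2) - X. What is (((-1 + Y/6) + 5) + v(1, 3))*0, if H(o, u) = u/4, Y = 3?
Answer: 0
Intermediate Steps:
H(o, u) = u/4 (H(o, u) = u*(¼) = u/4)
v(X, J) = ½ - X (v(X, J) = (¼)*2 - X = ½ - X)
(((-1 + Y/6) + 5) + v(1, 3))*0 = (((-1 + 3/6) + 5) + (½ - 1*1))*0 = (((-1 + 3*(⅙)) + 5) + (½ - 1))*0 = (((-1 + ½) + 5) - ½)*0 = ((-½ + 5) - ½)*0 = (9/2 - ½)*0 = 4*0 = 0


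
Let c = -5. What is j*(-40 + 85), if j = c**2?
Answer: 1125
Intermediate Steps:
j = 25 (j = (-5)**2 = 25)
j*(-40 + 85) = 25*(-40 + 85) = 25*45 = 1125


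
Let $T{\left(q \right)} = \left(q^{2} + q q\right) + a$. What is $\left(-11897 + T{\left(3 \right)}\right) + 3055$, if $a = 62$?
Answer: $-8762$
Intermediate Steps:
$T{\left(q \right)} = 62 + 2 q^{2}$ ($T{\left(q \right)} = \left(q^{2} + q q\right) + 62 = \left(q^{2} + q^{2}\right) + 62 = 2 q^{2} + 62 = 62 + 2 q^{2}$)
$\left(-11897 + T{\left(3 \right)}\right) + 3055 = \left(-11897 + \left(62 + 2 \cdot 3^{2}\right)\right) + 3055 = \left(-11897 + \left(62 + 2 \cdot 9\right)\right) + 3055 = \left(-11897 + \left(62 + 18\right)\right) + 3055 = \left(-11897 + 80\right) + 3055 = -11817 + 3055 = -8762$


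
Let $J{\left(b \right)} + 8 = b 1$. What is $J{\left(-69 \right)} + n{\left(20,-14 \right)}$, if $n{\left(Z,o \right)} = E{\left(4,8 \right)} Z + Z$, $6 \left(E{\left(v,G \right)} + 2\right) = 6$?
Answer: $-77$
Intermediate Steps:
$J{\left(b \right)} = -8 + b$ ($J{\left(b \right)} = -8 + b 1 = -8 + b$)
$E{\left(v,G \right)} = -1$ ($E{\left(v,G \right)} = -2 + \frac{1}{6} \cdot 6 = -2 + 1 = -1$)
$n{\left(Z,o \right)} = 0$ ($n{\left(Z,o \right)} = - Z + Z = 0$)
$J{\left(-69 \right)} + n{\left(20,-14 \right)} = \left(-8 - 69\right) + 0 = -77 + 0 = -77$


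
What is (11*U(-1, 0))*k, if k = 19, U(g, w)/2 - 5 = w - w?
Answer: 2090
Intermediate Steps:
U(g, w) = 10 (U(g, w) = 10 + 2*(w - w) = 10 + 2*0 = 10 + 0 = 10)
(11*U(-1, 0))*k = (11*10)*19 = 110*19 = 2090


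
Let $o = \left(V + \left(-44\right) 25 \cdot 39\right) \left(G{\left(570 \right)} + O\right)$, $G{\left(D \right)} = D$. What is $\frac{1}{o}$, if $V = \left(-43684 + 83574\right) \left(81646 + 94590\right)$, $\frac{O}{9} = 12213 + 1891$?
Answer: $\frac{1}{896368600416840} \approx 1.1156 \cdot 10^{-15}$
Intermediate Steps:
$O = 126936$ ($O = 9 \left(12213 + 1891\right) = 9 \cdot 14104 = 126936$)
$V = 7030054040$ ($V = 39890 \cdot 176236 = 7030054040$)
$o = 896368600416840$ ($o = \left(7030054040 + \left(-44\right) 25 \cdot 39\right) \left(570 + 126936\right) = \left(7030054040 - 42900\right) 127506 = 7030011140 \cdot 127506 = 896368600416840$)
$\frac{1}{o} = \frac{1}{896368600416840}$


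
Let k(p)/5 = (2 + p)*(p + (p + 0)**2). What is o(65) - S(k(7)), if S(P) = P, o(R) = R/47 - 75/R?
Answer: -1539580/611 ≈ -2519.8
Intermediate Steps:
o(R) = -75/R + R/47 (o(R) = R*(1/47) - 75/R = R/47 - 75/R = -75/R + R/47)
k(p) = 5*(2 + p)*(p + p**2) (k(p) = 5*((2 + p)*(p + (p + 0)**2)) = 5*((2 + p)*(p + p**2)) = 5*(2 + p)*(p + p**2))
o(65) - S(k(7)) = (-75/65 + (1/47)*65) - 5*7*(2 + 7**2 + 3*7) = (-75*1/65 + 65/47) - 5*7*(2 + 49 + 21) = (-15/13 + 65/47) - 5*7*72 = 140/611 - 1*2520 = 140/611 - 2520 = -1539580/611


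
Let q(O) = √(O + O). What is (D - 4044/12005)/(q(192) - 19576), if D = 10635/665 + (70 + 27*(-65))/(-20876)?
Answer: -183358332184793/228097509825997280 - 74931888919*√6/228097509825997280 ≈ -0.00080466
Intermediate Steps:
q(O) = √2*√O (q(O) = √(2*O) = √2*√O)
D = 44627357/2776508 (D = 10635*(1/665) + (70 - 1755)*(-1/20876) = 2127/133 - 1685*(-1/20876) = 2127/133 + 1685/20876 = 44627357/2776508 ≈ 16.073)
(D - 4044/12005)/(q(192) - 19576) = (44627357/2776508 - 4044/12005)/(√2*√192 - 19576) = (44627357/2776508 - 4044*1/12005)/(√2*(8*√3) - 19576) = (44627357/2776508 - 4044/12005)/(8*√6 - 19576) = 74931888919/(4761711220*(-19576 + 8*√6))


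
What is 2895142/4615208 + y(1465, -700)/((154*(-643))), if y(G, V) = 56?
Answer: 10229439267/16321683092 ≈ 0.62674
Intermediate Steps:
2895142/4615208 + y(1465, -700)/((154*(-643))) = 2895142/4615208 + 56/((154*(-643))) = 2895142*(1/4615208) + 56/(-99022) = 1447571/2307604 + 56*(-1/99022) = 1447571/2307604 - 4/7073 = 10229439267/16321683092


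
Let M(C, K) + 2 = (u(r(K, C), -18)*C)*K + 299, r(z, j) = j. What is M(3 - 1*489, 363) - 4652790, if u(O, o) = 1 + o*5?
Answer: 11048709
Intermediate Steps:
u(O, o) = 1 + 5*o
M(C, K) = 297 - 89*C*K (M(C, K) = -2 + (((1 + 5*(-18))*C)*K + 299) = -2 + (((1 - 90)*C)*K + 299) = -2 + ((-89*C)*K + 299) = -2 + (-89*C*K + 299) = -2 + (299 - 89*C*K) = 297 - 89*C*K)
M(3 - 1*489, 363) - 4652790 = (297 - 89*(3 - 1*489)*363) - 4652790 = (297 - 89*(3 - 489)*363) - 4652790 = (297 - 89*(-486)*363) - 4652790 = (297 + 15701202) - 4652790 = 15701499 - 4652790 = 11048709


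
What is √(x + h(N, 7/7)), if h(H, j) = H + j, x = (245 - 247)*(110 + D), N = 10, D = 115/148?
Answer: I*√1152994/74 ≈ 14.51*I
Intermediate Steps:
D = 115/148 (D = 115*(1/148) = 115/148 ≈ 0.77703)
x = -16395/74 (x = (245 - 247)*(110 + 115/148) = -2*16395/148 = -16395/74 ≈ -221.55)
√(x + h(N, 7/7)) = √(-16395/74 + (10 + 7/7)) = √(-16395/74 + (10 + 7*(⅐))) = √(-16395/74 + (10 + 1)) = √(-16395/74 + 11) = √(-15581/74) = I*√1152994/74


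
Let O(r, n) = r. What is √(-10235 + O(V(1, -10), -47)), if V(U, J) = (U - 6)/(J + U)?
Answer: I*√92110/3 ≈ 101.17*I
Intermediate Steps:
V(U, J) = (-6 + U)/(J + U)
√(-10235 + O(V(1, -10), -47)) = √(-10235 + (-6 + 1)/(-10 + 1)) = √(-10235 - 5/(-9)) = √(-10235 - ⅑*(-5)) = √(-10235 + 5/9) = √(-92110/9) = I*√92110/3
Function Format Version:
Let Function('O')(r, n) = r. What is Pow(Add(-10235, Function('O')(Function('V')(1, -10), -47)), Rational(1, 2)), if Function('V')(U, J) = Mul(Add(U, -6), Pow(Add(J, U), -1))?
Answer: Mul(Rational(1, 3), I, Pow(92110, Rational(1, 2))) ≈ Mul(101.17, I)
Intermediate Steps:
Function('V')(U, J) = Mul(Pow(Add(J, U), -1), Add(-6, U)) (Function('V')(U, J) = Mul(Add(-6, U), Pow(Add(J, U), -1)) = Mul(Pow(Add(J, U), -1), Add(-6, U)))
Pow(Add(-10235, Function('O')(Function('V')(1, -10), -47)), Rational(1, 2)) = Pow(Add(-10235, Mul(Pow(Add(-10, 1), -1), Add(-6, 1))), Rational(1, 2)) = Pow(Add(-10235, Mul(Pow(-9, -1), -5)), Rational(1, 2)) = Pow(Add(-10235, Mul(Rational(-1, 9), -5)), Rational(1, 2)) = Pow(Add(-10235, Rational(5, 9)), Rational(1, 2)) = Pow(Rational(-92110, 9), Rational(1, 2)) = Mul(Rational(1, 3), I, Pow(92110, Rational(1, 2)))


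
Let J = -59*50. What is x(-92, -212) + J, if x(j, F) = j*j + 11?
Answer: 5525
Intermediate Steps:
J = -2950
x(j, F) = 11 + j**2 (x(j, F) = j**2 + 11 = 11 + j**2)
x(-92, -212) + J = (11 + (-92)**2) - 2950 = (11 + 8464) - 2950 = 8475 - 2950 = 5525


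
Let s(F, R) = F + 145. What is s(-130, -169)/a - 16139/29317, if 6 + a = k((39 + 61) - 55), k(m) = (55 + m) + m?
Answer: -1803566/4075063 ≈ -0.44259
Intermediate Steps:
s(F, R) = 145 + F
k(m) = 55 + 2*m
a = 139 (a = -6 + (55 + 2*((39 + 61) - 55)) = -6 + (55 + 2*(100 - 55)) = -6 + (55 + 2*45) = -6 + (55 + 90) = -6 + 145 = 139)
s(-130, -169)/a - 16139/29317 = (145 - 130)/139 - 16139/29317 = 15*(1/139) - 16139*1/29317 = 15/139 - 16139/29317 = -1803566/4075063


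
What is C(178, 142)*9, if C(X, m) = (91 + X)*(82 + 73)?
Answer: 375255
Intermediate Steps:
C(X, m) = 14105 + 155*X (C(X, m) = (91 + X)*155 = 14105 + 155*X)
C(178, 142)*9 = (14105 + 155*178)*9 = (14105 + 27590)*9 = 41695*9 = 375255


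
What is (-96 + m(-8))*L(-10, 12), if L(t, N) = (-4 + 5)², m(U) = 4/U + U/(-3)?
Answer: -563/6 ≈ -93.833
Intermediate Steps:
m(U) = 4/U - U/3 (m(U) = 4/U + U*(-⅓) = 4/U - U/3)
L(t, N) = 1 (L(t, N) = 1² = 1)
(-96 + m(-8))*L(-10, 12) = (-96 + (4/(-8) - ⅓*(-8)))*1 = (-96 + (4*(-⅛) + 8/3))*1 = (-96 + (-½ + 8/3))*1 = (-96 + 13/6)*1 = -563/6*1 = -563/6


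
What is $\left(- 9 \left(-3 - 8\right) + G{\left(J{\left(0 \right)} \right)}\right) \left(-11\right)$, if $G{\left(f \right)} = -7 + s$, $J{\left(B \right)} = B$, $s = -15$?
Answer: $-847$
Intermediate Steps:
$G{\left(f \right)} = -22$ ($G{\left(f \right)} = -7 - 15 = -22$)
$\left(- 9 \left(-3 - 8\right) + G{\left(J{\left(0 \right)} \right)}\right) \left(-11\right) = \left(- 9 \left(-3 - 8\right) - 22\right) \left(-11\right) = \left(- 9 \left(-11\right) - 22\right) \left(-11\right) = \left(\left(-1\right) \left(-99\right) - 22\right) \left(-11\right) = \left(99 - 22\right) \left(-11\right) = 77 \left(-11\right) = -847$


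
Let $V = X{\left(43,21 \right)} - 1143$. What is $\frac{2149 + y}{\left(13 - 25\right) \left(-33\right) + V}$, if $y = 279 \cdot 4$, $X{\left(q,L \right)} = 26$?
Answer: $- \frac{3265}{721} \approx -4.5284$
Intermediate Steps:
$y = 1116$
$V = -1117$ ($V = 26 - 1143 = -1117$)
$\frac{2149 + y}{\left(13 - 25\right) \left(-33\right) + V} = \frac{2149 + 1116}{\left(13 - 25\right) \left(-33\right) - 1117} = \frac{3265}{\left(-12\right) \left(-33\right) - 1117} = \frac{3265}{396 - 1117} = \frac{3265}{-721} = 3265 \left(- \frac{1}{721}\right) = - \frac{3265}{721}$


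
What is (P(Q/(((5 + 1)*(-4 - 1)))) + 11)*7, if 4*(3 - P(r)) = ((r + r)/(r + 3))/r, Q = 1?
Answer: 8617/89 ≈ 96.820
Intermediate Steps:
P(r) = 3 - 1/(2*(3 + r)) (P(r) = 3 - (r + r)/(r + 3)/(4*r) = 3 - (2*r)/(3 + r)/(4*r) = 3 - 2*r/(3 + r)/(4*r) = 3 - 1/(2*(3 + r)))
(P(Q/(((5 + 1)*(-4 - 1)))) + 11)*7 = ((17 + 6*(1/((5 + 1)*(-4 - 1))))/(2*(3 + 1/((5 + 1)*(-4 - 1)))) + 11)*7 = ((17 + 6*(1/(6*(-5))))/(2*(3 + 1/(6*(-5)))) + 11)*7 = ((17 + 6*(1/(-30)))/(2*(3 + 1/(-30))) + 11)*7 = ((17 + 6*(1*(-1/30)))/(2*(3 + 1*(-1/30))) + 11)*7 = ((17 + 6*(-1/30))/(2*(3 - 1/30)) + 11)*7 = ((17 - 1/5)/(2*(89/30)) + 11)*7 = ((1/2)*(30/89)*(84/5) + 11)*7 = (252/89 + 11)*7 = (1231/89)*7 = 8617/89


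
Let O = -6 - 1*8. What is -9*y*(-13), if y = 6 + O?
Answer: -936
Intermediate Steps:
O = -14 (O = -6 - 8 = -14)
y = -8 (y = 6 - 14 = -8)
-9*y*(-13) = -9*(-8)*(-13) = 72*(-13) = -936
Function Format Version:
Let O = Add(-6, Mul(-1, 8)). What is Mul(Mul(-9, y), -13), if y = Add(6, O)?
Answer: -936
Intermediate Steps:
O = -14 (O = Add(-6, -8) = -14)
y = -8 (y = Add(6, -14) = -8)
Mul(Mul(-9, y), -13) = Mul(Mul(-9, -8), -13) = Mul(72, -13) = -936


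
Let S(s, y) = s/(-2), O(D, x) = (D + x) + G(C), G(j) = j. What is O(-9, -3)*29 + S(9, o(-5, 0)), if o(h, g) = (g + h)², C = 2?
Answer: -589/2 ≈ -294.50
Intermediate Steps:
O(D, x) = 2 + D + x (O(D, x) = (D + x) + 2 = 2 + D + x)
S(s, y) = -s/2 (S(s, y) = s*(-½) = -s/2)
O(-9, -3)*29 + S(9, o(-5, 0)) = (2 - 9 - 3)*29 - ½*9 = -10*29 - 9/2 = -290 - 9/2 = -589/2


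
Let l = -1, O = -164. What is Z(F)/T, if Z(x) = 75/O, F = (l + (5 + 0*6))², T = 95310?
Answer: -5/1042056 ≈ -4.7982e-6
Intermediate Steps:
F = 16 (F = (-1 + (5 + 0*6))² = (-1 + (5 + 0))² = (-1 + 5)² = 4² = 16)
Z(x) = -75/164 (Z(x) = 75/(-164) = 75*(-1/164) = -75/164)
Z(F)/T = -75/164/95310 = -75/164*1/95310 = -5/1042056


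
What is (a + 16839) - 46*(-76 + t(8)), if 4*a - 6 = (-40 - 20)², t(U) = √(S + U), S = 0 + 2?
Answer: 42473/2 - 46*√10 ≈ 21091.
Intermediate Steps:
S = 2
t(U) = √(2 + U)
a = 1803/2 (a = 3/2 + (-40 - 20)²/4 = 3/2 + (¼)*(-60)² = 3/2 + (¼)*3600 = 3/2 + 900 = 1803/2 ≈ 901.50)
(a + 16839) - 46*(-76 + t(8)) = (1803/2 + 16839) - 46*(-76 + √(2 + 8)) = 35481/2 - 46*(-76 + √10) = 35481/2 + (3496 - 46*√10) = 42473/2 - 46*√10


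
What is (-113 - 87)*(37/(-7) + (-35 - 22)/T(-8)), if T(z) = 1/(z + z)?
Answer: -1269400/7 ≈ -1.8134e+5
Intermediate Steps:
T(z) = 1/(2*z)
(-113 - 87)*(37/(-7) + (-35 - 22)/T(-8)) = (-113 - 87)*(37/(-7) + (-35 - 22)/(((½)/(-8)))) = -200*(37*(-⅐) - 57/((½)*(-⅛))) = -200*(-37/7 - 57/(-1/16)) = -200*(-37/7 - 57*(-16)) = -200*(-37/7 + 912) = -200*6347/7 = -1269400/7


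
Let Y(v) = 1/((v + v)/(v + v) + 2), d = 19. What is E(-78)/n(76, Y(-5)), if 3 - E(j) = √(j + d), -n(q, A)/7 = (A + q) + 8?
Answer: -9/1771 + 3*I*√59/1771 ≈ -0.0050819 + 0.013012*I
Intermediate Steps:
Y(v) = ⅓ (Y(v) = 1/((2*v)/((2*v)) + 2) = 1/((2*v)*(1/(2*v)) + 2) = 1/(1 + 2) = 1/3 = ⅓)
n(q, A) = -56 - 7*A - 7*q (n(q, A) = -7*((A + q) + 8) = -7*(8 + A + q) = -56 - 7*A - 7*q)
E(j) = 3 - √(19 + j) (E(j) = 3 - √(j + 19) = 3 - √(19 + j))
E(-78)/n(76, Y(-5)) = (3 - √(19 - 78))/(-56 - 7*⅓ - 7*76) = (3 - √(-59))/(-56 - 7/3 - 532) = (3 - I*√59)/(-1771/3) = (3 - I*√59)*(-3/1771) = -9/1771 + 3*I*√59/1771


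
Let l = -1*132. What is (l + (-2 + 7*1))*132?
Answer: -16764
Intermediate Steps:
l = -132
(l + (-2 + 7*1))*132 = (-132 + (-2 + 7*1))*132 = (-132 + (-2 + 7))*132 = (-132 + 5)*132 = -127*132 = -16764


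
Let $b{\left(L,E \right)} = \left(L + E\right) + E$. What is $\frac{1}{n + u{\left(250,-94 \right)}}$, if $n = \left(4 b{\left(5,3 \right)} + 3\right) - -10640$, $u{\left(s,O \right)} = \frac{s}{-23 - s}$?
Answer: $\frac{273}{2917301} \approx 9.358 \cdot 10^{-5}$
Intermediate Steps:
$b{\left(L,E \right)} = L + 2 E$ ($b{\left(L,E \right)} = \left(E + L\right) + E = L + 2 E$)
$n = 10687$ ($n = \left(4 \left(5 + 2 \cdot 3\right) + 3\right) - -10640 = \left(4 \left(5 + 6\right) + 3\right) + 10640 = \left(4 \cdot 11 + 3\right) + 10640 = \left(44 + 3\right) + 10640 = 47 + 10640 = 10687$)
$\frac{1}{n + u{\left(250,-94 \right)}} = \frac{1}{10687 - \frac{250}{23 + 250}} = \frac{1}{10687 - \frac{250}{273}} = \frac{1}{\frac{2917301}{273}} = \frac{273}{2917301}$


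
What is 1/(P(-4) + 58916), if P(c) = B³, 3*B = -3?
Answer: 1/58915 ≈ 1.6974e-5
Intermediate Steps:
B = -1 (B = (⅓)*(-3) = -1)
P(c) = -1 (P(c) = (-1)³ = -1)
1/(P(-4) + 58916) = 1/(-1 + 58916) = 1/58915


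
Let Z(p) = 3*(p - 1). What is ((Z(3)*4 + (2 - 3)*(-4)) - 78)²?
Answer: 2500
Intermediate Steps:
Z(p) = -3 + 3*p (Z(p) = 3*(-1 + p) = -3 + 3*p)
((Z(3)*4 + (2 - 3)*(-4)) - 78)² = (((-3 + 3*3)*4 + (2 - 3)*(-4)) - 78)² = (((-3 + 9)*4 - 1*(-4)) - 78)² = ((6*4 + 4) - 78)² = ((24 + 4) - 78)² = (28 - 78)² = (-50)² = 2500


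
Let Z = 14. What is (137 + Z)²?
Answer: 22801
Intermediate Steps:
(137 + Z)² = (137 + 14)² = 151² = 22801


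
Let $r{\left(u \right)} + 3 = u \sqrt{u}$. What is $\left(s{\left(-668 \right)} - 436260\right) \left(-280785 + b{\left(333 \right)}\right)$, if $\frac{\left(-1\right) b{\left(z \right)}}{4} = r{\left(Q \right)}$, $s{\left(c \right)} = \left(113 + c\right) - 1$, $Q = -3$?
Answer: $122646138768 - 5241792 i \sqrt{3} \approx 1.2265 \cdot 10^{11} - 9.0791 \cdot 10^{6} i$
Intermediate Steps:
$r{\left(u \right)} = -3 + u^{\frac{3}{2}}$ ($r{\left(u \right)} = -3 + u \sqrt{u} = -3 + u^{\frac{3}{2}}$)
$s{\left(c \right)} = 112 + c$
$b{\left(z \right)} = 12 + 12 i \sqrt{3}$ ($b{\left(z \right)} = - 4 \left(-3 + \left(-3\right)^{\frac{3}{2}}\right) = - 4 \left(-3 - 3 i \sqrt{3}\right) = 12 + 12 i \sqrt{3}$)
$\left(s{\left(-668 \right)} - 436260\right) \left(-280785 + b{\left(333 \right)}\right) = \left(\left(112 - 668\right) - 436260\right) \left(-280785 + \left(12 + 12 i \sqrt{3}\right)\right) = \left(-556 - 436260\right) \left(-280773 + 12 i \sqrt{3}\right) = - 436816 \left(-280773 + 12 i \sqrt{3}\right) = 122646138768 - 5241792 i \sqrt{3}$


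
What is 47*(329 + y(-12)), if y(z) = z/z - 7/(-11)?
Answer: 170939/11 ≈ 15540.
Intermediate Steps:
y(z) = 18/11 (y(z) = 1 - 7*(-1/11) = 1 + 7/11 = 18/11)
47*(329 + y(-12)) = 47*(329 + 18/11) = 47*(3637/11) = 170939/11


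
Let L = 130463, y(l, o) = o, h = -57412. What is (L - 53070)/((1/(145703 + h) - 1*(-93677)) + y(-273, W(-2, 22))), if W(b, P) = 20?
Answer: 6833105363/8272601828 ≈ 0.82599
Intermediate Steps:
(L - 53070)/((1/(145703 + h) - 1*(-93677)) + y(-273, W(-2, 22))) = (130463 - 53070)/((1/(145703 - 57412) - 1*(-93677)) + 20) = 77393/((1/88291 + 93677) + 20) = 77393/(8270836008/88291 + 20) = 77393/(8272601828/88291) = 77393*(88291/8272601828) = 6833105363/8272601828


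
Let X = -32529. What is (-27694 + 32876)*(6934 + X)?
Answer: -132633290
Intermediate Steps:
(-27694 + 32876)*(6934 + X) = (-27694 + 32876)*(6934 - 32529) = 5182*(-25595) = -132633290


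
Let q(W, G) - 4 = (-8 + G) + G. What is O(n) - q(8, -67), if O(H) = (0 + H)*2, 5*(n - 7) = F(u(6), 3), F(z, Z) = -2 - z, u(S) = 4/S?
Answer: 2264/15 ≈ 150.93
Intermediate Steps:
n = 97/15 (n = 7 + (-2 - 4/6)/5 = 7 + (-2 - 1*2/3)/5 = 7 + (-2 - 2/3)/5 = 7 + (1/5)*(-8/3) = 7 - 8/15 = 97/15 ≈ 6.4667)
q(W, G) = -4 + 2*G (q(W, G) = 4 + ((-8 + G) + G) = 4 + (-8 + 2*G) = -4 + 2*G)
O(H) = 2*H (O(H) = H*2 = 2*H)
O(n) - q(8, -67) = 2*(97/15) - (-4 + 2*(-67)) = 194/15 - (-4 - 134) = 194/15 - 1*(-138) = 194/15 + 138 = 2264/15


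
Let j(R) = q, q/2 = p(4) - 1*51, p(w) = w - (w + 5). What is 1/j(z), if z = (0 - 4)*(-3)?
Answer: -1/112 ≈ -0.0089286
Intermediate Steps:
p(w) = -5 (p(w) = w - (5 + w) = w + (-5 - w) = -5)
z = 12 (z = -4*(-3) = 12)
q = -112 (q = 2*(-5 - 1*51) = 2*(-5 - 51) = 2*(-56) = -112)
j(R) = -112
1/j(z) = 1/(-112) = -1/112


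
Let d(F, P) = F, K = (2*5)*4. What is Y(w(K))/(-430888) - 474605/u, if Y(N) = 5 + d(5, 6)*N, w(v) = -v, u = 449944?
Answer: -3193966565/3029304223 ≈ -1.0544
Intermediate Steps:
K = 40 (K = 10*4 = 40)
Y(N) = 5 + 5*N
Y(w(K))/(-430888) - 474605/u = (5 + 5*(-1*40))/(-430888) - 474605/449944 = (5 + 5*(-40))*(-1/430888) - 474605*1/449944 = (5 - 200)*(-1/430888) - 474605/449944 = -195*(-1/430888) - 474605/449944 = 195/430888 - 474605/449944 = -3193966565/3029304223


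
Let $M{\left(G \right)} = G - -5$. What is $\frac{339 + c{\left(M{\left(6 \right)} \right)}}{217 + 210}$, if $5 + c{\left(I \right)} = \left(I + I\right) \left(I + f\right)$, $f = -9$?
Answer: $\frac{54}{61} \approx 0.88525$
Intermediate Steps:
$M{\left(G \right)} = 5 + G$ ($M{\left(G \right)} = G + 5 = 5 + G$)
$c{\left(I \right)} = -5 + 2 I \left(-9 + I\right)$ ($c{\left(I \right)} = -5 + \left(I + I\right) \left(I - 9\right) = -5 + 2 I \left(-9 + I\right)$)
$\frac{339 + c{\left(M{\left(6 \right)} \right)}}{217 + 210} = \frac{339 - \left(5 - 2 \left(5 + 6\right)^{2} + 18 \left(5 + 6\right)\right)}{217 + 210} = \frac{339 - \left(203 - 242\right)}{427} = \left(339 - -39\right) \frac{1}{427} = \left(339 + 39\right) \frac{1}{427} = 378 \cdot \frac{1}{427} = \frac{54}{61}$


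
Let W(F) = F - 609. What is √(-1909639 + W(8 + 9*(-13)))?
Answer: I*√1910357 ≈ 1382.2*I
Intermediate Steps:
W(F) = -609 + F
√(-1909639 + W(8 + 9*(-13))) = √(-1909639 + (-609 + (8 + 9*(-13)))) = √(-1909639 + (-609 + (8 - 117))) = √(-1909639 + (-609 - 109)) = √(-1909639 - 718) = √(-1910357) = I*√1910357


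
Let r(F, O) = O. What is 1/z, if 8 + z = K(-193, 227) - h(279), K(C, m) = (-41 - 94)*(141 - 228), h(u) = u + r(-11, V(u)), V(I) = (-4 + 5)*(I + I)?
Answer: 1/10900 ≈ 9.1743e-5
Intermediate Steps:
V(I) = 2*I (V(I) = 1*(2*I) = 2*I)
h(u) = 3*u (h(u) = u + 2*u = 3*u)
K(C, m) = 11745 (K(C, m) = -135*(-87) = 11745)
z = 10900 (z = -8 + (11745 - 3*279) = -8 + (11745 - 1*837) = -8 + (11745 - 837) = -8 + 10908 = 10900)
1/z = 1/10900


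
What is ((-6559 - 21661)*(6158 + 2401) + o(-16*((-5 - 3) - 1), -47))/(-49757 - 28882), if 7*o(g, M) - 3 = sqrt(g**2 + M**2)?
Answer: 563581619/183491 - sqrt(22945)/550473 ≈ 3071.4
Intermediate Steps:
o(g, M) = 3/7 + sqrt(M**2 + g**2)/7 (o(g, M) = 3/7 + sqrt(g**2 + M**2)/7 = 3/7 + sqrt(M**2 + g**2)/7)
((-6559 - 21661)*(6158 + 2401) + o(-16*((-5 - 3) - 1), -47))/(-49757 - 28882) = ((-6559 - 21661)*(6158 + 2401) + (3/7 + sqrt((-47)**2 + (-16*((-5 - 3) - 1))**2)/7))/(-49757 - 28882) = (-28220*8559 + (3/7 + sqrt(2209 + (-16*(-8 - 1))**2)/7))/(-78639) = (-241534980 + (3/7 + sqrt(2209 + (-16*(-9))**2)/7))*(-1/78639) = (-241534980 + (3/7 + sqrt(2209 + 144**2)/7))*(-1/78639) = (-241534980 + (3/7 + sqrt(2209 + 20736)/7))*(-1/78639) = (-241534980 + (3/7 + sqrt(22945)/7))*(-1/78639) = (-1690744857/7 + sqrt(22945)/7)*(-1/78639) = 563581619/183491 - sqrt(22945)/550473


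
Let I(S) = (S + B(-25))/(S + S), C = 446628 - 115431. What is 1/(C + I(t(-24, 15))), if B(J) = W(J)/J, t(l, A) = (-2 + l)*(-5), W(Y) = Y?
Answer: 260/86111351 ≈ 3.0193e-6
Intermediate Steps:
t(l, A) = 10 - 5*l
C = 331197
B(J) = 1 (B(J) = J/J = 1)
I(S) = (1 + S)/(2*S) (I(S) = (S + 1)/(S + S) = (1 + S)/((2*S)) = (1 + S)*(1/(2*S)) = (1 + S)/(2*S))
1/(C + I(t(-24, 15))) = 1/(331197 + (1 + (10 - 5*(-24)))/(2*(10 - 5*(-24)))) = 1/(331197 + (1 + (10 + 120))/(2*(10 + 120))) = 1/(331197 + (½)*(1 + 130)/130) = 1/(331197 + (½)*(1/130)*131) = 1/(331197 + 131/260) = 1/(86111351/260) = 260/86111351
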